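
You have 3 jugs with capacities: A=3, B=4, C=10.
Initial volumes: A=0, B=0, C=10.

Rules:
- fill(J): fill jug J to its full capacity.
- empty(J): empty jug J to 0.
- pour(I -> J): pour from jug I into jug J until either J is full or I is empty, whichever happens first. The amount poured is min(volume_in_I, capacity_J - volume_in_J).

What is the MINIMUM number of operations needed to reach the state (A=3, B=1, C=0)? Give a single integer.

BFS from (A=0, B=0, C=10). One shortest path:
  1. fill(B) -> (A=0 B=4 C=10)
  2. empty(C) -> (A=0 B=4 C=0)
  3. pour(B -> A) -> (A=3 B=1 C=0)
Reached target in 3 moves.

Answer: 3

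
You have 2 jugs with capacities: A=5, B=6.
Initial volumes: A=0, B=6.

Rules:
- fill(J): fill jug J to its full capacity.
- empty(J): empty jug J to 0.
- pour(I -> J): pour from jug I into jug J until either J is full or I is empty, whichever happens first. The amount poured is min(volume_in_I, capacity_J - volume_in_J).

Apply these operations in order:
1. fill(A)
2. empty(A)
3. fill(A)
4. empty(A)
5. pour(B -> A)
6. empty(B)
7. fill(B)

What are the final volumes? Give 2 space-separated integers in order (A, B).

Answer: 5 6

Derivation:
Step 1: fill(A) -> (A=5 B=6)
Step 2: empty(A) -> (A=0 B=6)
Step 3: fill(A) -> (A=5 B=6)
Step 4: empty(A) -> (A=0 B=6)
Step 5: pour(B -> A) -> (A=5 B=1)
Step 6: empty(B) -> (A=5 B=0)
Step 7: fill(B) -> (A=5 B=6)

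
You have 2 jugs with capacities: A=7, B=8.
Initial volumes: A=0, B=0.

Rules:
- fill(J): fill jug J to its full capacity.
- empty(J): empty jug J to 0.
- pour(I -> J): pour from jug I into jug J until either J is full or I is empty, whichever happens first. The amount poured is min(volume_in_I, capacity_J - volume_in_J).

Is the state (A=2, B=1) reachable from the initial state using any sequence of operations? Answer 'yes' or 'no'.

Answer: no

Derivation:
BFS explored all 30 reachable states.
Reachable set includes: (0,0), (0,1), (0,2), (0,3), (0,4), (0,5), (0,6), (0,7), (0,8), (1,0), (1,8), (2,0) ...
Target (A=2, B=1) not in reachable set → no.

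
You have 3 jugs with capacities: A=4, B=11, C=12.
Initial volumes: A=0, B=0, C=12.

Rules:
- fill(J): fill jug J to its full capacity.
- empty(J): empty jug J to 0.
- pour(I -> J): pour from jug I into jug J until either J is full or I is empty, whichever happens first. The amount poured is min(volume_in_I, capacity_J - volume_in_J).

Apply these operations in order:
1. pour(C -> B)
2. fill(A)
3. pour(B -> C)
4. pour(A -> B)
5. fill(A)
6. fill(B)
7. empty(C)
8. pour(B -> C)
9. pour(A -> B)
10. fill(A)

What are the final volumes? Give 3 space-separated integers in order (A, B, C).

Answer: 4 4 11

Derivation:
Step 1: pour(C -> B) -> (A=0 B=11 C=1)
Step 2: fill(A) -> (A=4 B=11 C=1)
Step 3: pour(B -> C) -> (A=4 B=0 C=12)
Step 4: pour(A -> B) -> (A=0 B=4 C=12)
Step 5: fill(A) -> (A=4 B=4 C=12)
Step 6: fill(B) -> (A=4 B=11 C=12)
Step 7: empty(C) -> (A=4 B=11 C=0)
Step 8: pour(B -> C) -> (A=4 B=0 C=11)
Step 9: pour(A -> B) -> (A=0 B=4 C=11)
Step 10: fill(A) -> (A=4 B=4 C=11)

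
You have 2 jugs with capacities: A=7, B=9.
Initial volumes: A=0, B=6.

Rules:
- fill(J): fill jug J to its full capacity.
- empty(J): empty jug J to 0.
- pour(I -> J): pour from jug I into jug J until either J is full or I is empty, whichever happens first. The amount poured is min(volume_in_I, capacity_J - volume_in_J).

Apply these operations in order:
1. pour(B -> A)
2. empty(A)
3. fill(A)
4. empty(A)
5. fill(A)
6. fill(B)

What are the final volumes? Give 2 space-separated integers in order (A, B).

Step 1: pour(B -> A) -> (A=6 B=0)
Step 2: empty(A) -> (A=0 B=0)
Step 3: fill(A) -> (A=7 B=0)
Step 4: empty(A) -> (A=0 B=0)
Step 5: fill(A) -> (A=7 B=0)
Step 6: fill(B) -> (A=7 B=9)

Answer: 7 9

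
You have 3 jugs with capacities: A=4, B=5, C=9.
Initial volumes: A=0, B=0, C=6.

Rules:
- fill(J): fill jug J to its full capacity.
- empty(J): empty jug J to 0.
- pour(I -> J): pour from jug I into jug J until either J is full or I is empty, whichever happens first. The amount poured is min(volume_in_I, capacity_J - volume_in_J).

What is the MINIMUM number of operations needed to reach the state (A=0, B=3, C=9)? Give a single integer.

Answer: 6

Derivation:
BFS from (A=0, B=0, C=6). One shortest path:
  1. fill(B) -> (A=0 B=5 C=6)
  2. pour(B -> A) -> (A=4 B=1 C=6)
  3. empty(A) -> (A=0 B=1 C=6)
  4. pour(B -> C) -> (A=0 B=0 C=7)
  5. fill(B) -> (A=0 B=5 C=7)
  6. pour(B -> C) -> (A=0 B=3 C=9)
Reached target in 6 moves.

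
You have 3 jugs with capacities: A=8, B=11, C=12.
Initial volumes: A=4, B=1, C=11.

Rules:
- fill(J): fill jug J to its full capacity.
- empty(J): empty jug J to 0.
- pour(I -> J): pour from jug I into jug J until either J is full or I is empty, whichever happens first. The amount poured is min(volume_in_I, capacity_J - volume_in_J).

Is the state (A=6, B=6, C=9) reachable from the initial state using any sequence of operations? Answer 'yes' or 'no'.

Answer: no

Derivation:
BFS explored all 635 reachable states.
Reachable set includes: (0,0,0), (0,0,1), (0,0,2), (0,0,3), (0,0,4), (0,0,5), (0,0,6), (0,0,7), (0,0,8), (0,0,9), (0,0,10), (0,0,11) ...
Target (A=6, B=6, C=9) not in reachable set → no.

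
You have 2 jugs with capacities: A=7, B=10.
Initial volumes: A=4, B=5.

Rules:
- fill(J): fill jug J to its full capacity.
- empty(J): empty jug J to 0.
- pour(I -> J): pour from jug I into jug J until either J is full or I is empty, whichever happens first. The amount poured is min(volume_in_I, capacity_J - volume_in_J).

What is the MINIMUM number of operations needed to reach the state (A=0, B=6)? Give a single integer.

BFS from (A=4, B=5). One shortest path:
  1. pour(A -> B) -> (A=0 B=9)
  2. fill(A) -> (A=7 B=9)
  3. pour(A -> B) -> (A=6 B=10)
  4. empty(B) -> (A=6 B=0)
  5. pour(A -> B) -> (A=0 B=6)
Reached target in 5 moves.

Answer: 5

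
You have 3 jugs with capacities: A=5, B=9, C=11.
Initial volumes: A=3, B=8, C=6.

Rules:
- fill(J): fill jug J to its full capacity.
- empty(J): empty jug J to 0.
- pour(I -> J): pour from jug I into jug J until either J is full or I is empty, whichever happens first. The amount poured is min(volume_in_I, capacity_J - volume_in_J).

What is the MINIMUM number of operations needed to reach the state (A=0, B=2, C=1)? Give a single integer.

BFS from (A=3, B=8, C=6). One shortest path:
  1. pour(A -> B) -> (A=2 B=9 C=6)
  2. empty(B) -> (A=2 B=0 C=6)
  3. pour(A -> B) -> (A=0 B=2 C=6)
  4. pour(C -> A) -> (A=5 B=2 C=1)
  5. empty(A) -> (A=0 B=2 C=1)
Reached target in 5 moves.

Answer: 5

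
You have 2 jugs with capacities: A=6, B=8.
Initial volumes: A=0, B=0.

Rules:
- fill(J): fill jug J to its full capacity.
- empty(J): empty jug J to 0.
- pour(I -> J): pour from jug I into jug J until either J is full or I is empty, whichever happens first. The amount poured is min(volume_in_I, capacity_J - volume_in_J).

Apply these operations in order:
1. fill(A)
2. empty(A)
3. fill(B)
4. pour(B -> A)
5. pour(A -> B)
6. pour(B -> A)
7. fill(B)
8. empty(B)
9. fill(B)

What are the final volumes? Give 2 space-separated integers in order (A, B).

Answer: 6 8

Derivation:
Step 1: fill(A) -> (A=6 B=0)
Step 2: empty(A) -> (A=0 B=0)
Step 3: fill(B) -> (A=0 B=8)
Step 4: pour(B -> A) -> (A=6 B=2)
Step 5: pour(A -> B) -> (A=0 B=8)
Step 6: pour(B -> A) -> (A=6 B=2)
Step 7: fill(B) -> (A=6 B=8)
Step 8: empty(B) -> (A=6 B=0)
Step 9: fill(B) -> (A=6 B=8)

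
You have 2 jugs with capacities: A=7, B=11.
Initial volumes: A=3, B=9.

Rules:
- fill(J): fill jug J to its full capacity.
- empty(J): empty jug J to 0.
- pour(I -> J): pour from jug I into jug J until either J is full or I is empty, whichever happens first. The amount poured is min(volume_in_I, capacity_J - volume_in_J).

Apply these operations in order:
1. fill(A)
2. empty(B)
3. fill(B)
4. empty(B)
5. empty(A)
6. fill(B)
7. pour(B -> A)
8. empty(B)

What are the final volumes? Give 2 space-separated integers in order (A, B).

Answer: 7 0

Derivation:
Step 1: fill(A) -> (A=7 B=9)
Step 2: empty(B) -> (A=7 B=0)
Step 3: fill(B) -> (A=7 B=11)
Step 4: empty(B) -> (A=7 B=0)
Step 5: empty(A) -> (A=0 B=0)
Step 6: fill(B) -> (A=0 B=11)
Step 7: pour(B -> A) -> (A=7 B=4)
Step 8: empty(B) -> (A=7 B=0)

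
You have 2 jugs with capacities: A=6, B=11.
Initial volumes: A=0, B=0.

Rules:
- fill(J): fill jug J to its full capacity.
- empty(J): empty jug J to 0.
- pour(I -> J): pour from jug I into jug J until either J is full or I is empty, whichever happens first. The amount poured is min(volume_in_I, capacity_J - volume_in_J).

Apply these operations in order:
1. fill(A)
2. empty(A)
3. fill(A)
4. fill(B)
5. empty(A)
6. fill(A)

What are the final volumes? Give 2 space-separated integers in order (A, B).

Step 1: fill(A) -> (A=6 B=0)
Step 2: empty(A) -> (A=0 B=0)
Step 3: fill(A) -> (A=6 B=0)
Step 4: fill(B) -> (A=6 B=11)
Step 5: empty(A) -> (A=0 B=11)
Step 6: fill(A) -> (A=6 B=11)

Answer: 6 11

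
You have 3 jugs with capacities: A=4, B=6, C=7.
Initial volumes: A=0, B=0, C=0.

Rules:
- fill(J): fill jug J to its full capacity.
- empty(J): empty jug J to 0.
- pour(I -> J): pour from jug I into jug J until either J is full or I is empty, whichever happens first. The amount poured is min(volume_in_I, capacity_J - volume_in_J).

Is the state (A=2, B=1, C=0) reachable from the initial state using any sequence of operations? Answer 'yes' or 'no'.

Answer: yes

Derivation:
BFS from (A=0, B=0, C=0):
  1. fill(C) -> (A=0 B=0 C=7)
  2. pour(C -> B) -> (A=0 B=6 C=1)
  3. pour(B -> A) -> (A=4 B=2 C=1)
  4. empty(A) -> (A=0 B=2 C=1)
  5. pour(B -> A) -> (A=2 B=0 C=1)
  6. pour(C -> B) -> (A=2 B=1 C=0)
Target reached → yes.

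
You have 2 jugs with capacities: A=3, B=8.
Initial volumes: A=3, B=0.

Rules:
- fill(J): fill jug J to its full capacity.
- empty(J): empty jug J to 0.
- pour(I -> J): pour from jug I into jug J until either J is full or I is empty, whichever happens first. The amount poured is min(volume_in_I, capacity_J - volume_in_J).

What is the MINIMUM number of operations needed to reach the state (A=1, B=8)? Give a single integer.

Answer: 5

Derivation:
BFS from (A=3, B=0). One shortest path:
  1. pour(A -> B) -> (A=0 B=3)
  2. fill(A) -> (A=3 B=3)
  3. pour(A -> B) -> (A=0 B=6)
  4. fill(A) -> (A=3 B=6)
  5. pour(A -> B) -> (A=1 B=8)
Reached target in 5 moves.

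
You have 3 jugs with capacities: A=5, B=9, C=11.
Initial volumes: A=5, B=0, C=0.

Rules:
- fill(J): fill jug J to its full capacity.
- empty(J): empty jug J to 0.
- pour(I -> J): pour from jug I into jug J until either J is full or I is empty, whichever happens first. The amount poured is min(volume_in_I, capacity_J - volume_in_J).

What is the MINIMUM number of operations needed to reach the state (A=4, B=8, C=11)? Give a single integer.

BFS from (A=5, B=0, C=0). One shortest path:
  1. fill(B) -> (A=5 B=9 C=0)
  2. pour(A -> C) -> (A=0 B=9 C=5)
  3. pour(B -> A) -> (A=5 B=4 C=5)
  4. pour(A -> C) -> (A=0 B=4 C=10)
  5. pour(B -> A) -> (A=4 B=0 C=10)
  6. fill(B) -> (A=4 B=9 C=10)
  7. pour(B -> C) -> (A=4 B=8 C=11)
Reached target in 7 moves.

Answer: 7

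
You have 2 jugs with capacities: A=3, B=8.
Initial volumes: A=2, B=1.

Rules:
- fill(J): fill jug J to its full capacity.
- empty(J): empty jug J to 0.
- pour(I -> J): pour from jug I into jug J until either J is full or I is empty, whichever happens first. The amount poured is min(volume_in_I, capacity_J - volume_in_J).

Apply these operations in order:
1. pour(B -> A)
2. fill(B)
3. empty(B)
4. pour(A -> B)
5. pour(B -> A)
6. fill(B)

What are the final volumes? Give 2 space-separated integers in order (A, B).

Step 1: pour(B -> A) -> (A=3 B=0)
Step 2: fill(B) -> (A=3 B=8)
Step 3: empty(B) -> (A=3 B=0)
Step 4: pour(A -> B) -> (A=0 B=3)
Step 5: pour(B -> A) -> (A=3 B=0)
Step 6: fill(B) -> (A=3 B=8)

Answer: 3 8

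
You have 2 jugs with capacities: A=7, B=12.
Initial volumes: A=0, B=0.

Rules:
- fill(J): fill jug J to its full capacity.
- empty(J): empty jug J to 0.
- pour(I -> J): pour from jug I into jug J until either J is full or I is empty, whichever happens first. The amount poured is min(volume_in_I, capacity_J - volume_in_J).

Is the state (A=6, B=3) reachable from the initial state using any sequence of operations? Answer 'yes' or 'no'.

Answer: no

Derivation:
BFS explored all 38 reachable states.
Reachable set includes: (0,0), (0,1), (0,2), (0,3), (0,4), (0,5), (0,6), (0,7), (0,8), (0,9), (0,10), (0,11) ...
Target (A=6, B=3) not in reachable set → no.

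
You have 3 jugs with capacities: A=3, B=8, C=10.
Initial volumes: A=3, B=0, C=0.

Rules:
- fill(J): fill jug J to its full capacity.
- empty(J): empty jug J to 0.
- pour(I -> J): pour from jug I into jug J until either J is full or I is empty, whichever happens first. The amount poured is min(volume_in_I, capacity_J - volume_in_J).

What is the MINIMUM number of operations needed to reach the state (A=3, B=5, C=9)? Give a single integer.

BFS from (A=3, B=0, C=0). One shortest path:
  1. fill(B) -> (A=3 B=8 C=0)
  2. pour(A -> C) -> (A=0 B=8 C=3)
  3. fill(A) -> (A=3 B=8 C=3)
  4. pour(A -> C) -> (A=0 B=8 C=6)
  5. fill(A) -> (A=3 B=8 C=6)
  6. pour(A -> C) -> (A=0 B=8 C=9)
  7. pour(B -> A) -> (A=3 B=5 C=9)
Reached target in 7 moves.

Answer: 7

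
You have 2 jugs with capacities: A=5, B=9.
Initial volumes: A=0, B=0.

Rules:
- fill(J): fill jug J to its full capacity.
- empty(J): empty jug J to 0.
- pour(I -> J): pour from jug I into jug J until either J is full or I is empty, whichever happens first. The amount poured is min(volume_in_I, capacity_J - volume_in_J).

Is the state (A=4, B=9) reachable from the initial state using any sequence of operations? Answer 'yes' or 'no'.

BFS from (A=0, B=0):
  1. fill(B) -> (A=0 B=9)
  2. pour(B -> A) -> (A=5 B=4)
  3. empty(A) -> (A=0 B=4)
  4. pour(B -> A) -> (A=4 B=0)
  5. fill(B) -> (A=4 B=9)
Target reached → yes.

Answer: yes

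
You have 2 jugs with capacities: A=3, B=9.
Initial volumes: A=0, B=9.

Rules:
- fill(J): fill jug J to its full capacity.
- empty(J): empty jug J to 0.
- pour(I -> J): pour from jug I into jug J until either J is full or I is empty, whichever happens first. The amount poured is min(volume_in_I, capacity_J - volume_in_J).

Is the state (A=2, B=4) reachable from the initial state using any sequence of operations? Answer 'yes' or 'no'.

BFS explored all 8 reachable states.
Reachable set includes: (0,0), (0,3), (0,6), (0,9), (3,0), (3,3), (3,6), (3,9)
Target (A=2, B=4) not in reachable set → no.

Answer: no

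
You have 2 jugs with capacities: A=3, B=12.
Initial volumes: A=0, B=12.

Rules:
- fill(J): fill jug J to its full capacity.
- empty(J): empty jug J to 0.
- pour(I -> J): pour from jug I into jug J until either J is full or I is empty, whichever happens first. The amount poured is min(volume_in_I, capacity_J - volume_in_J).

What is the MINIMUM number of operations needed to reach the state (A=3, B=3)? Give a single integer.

BFS from (A=0, B=12). One shortest path:
  1. fill(A) -> (A=3 B=12)
  2. empty(B) -> (A=3 B=0)
  3. pour(A -> B) -> (A=0 B=3)
  4. fill(A) -> (A=3 B=3)
Reached target in 4 moves.

Answer: 4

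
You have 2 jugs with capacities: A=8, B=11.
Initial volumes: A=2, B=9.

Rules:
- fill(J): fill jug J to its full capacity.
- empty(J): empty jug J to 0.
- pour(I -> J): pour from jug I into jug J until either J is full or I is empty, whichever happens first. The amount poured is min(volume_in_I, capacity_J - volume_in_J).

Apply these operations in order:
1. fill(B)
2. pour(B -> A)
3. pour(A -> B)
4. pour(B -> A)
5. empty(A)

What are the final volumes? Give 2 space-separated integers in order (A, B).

Answer: 0 5

Derivation:
Step 1: fill(B) -> (A=2 B=11)
Step 2: pour(B -> A) -> (A=8 B=5)
Step 3: pour(A -> B) -> (A=2 B=11)
Step 4: pour(B -> A) -> (A=8 B=5)
Step 5: empty(A) -> (A=0 B=5)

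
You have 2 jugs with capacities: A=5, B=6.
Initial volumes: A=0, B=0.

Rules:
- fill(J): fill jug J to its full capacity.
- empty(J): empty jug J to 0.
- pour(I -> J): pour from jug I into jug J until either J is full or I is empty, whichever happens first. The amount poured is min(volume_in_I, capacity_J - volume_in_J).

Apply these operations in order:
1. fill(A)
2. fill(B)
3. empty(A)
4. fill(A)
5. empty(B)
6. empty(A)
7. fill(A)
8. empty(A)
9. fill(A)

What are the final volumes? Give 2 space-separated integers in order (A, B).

Step 1: fill(A) -> (A=5 B=0)
Step 2: fill(B) -> (A=5 B=6)
Step 3: empty(A) -> (A=0 B=6)
Step 4: fill(A) -> (A=5 B=6)
Step 5: empty(B) -> (A=5 B=0)
Step 6: empty(A) -> (A=0 B=0)
Step 7: fill(A) -> (A=5 B=0)
Step 8: empty(A) -> (A=0 B=0)
Step 9: fill(A) -> (A=5 B=0)

Answer: 5 0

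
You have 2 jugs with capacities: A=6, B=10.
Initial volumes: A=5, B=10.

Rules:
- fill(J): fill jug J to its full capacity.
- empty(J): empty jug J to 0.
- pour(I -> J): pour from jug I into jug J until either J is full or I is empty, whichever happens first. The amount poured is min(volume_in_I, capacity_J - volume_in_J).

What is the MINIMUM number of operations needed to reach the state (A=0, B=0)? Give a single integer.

Answer: 2

Derivation:
BFS from (A=5, B=10). One shortest path:
  1. empty(A) -> (A=0 B=10)
  2. empty(B) -> (A=0 B=0)
Reached target in 2 moves.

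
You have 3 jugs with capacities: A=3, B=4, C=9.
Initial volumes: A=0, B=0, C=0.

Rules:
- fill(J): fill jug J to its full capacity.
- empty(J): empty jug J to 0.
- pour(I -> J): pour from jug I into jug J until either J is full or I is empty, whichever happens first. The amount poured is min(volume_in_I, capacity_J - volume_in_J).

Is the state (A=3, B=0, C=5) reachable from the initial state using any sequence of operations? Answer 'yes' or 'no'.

BFS from (A=0, B=0, C=0):
  1. fill(A) -> (A=3 B=0 C=0)
  2. fill(C) -> (A=3 B=0 C=9)
  3. pour(C -> B) -> (A=3 B=4 C=5)
  4. empty(B) -> (A=3 B=0 C=5)
Target reached → yes.

Answer: yes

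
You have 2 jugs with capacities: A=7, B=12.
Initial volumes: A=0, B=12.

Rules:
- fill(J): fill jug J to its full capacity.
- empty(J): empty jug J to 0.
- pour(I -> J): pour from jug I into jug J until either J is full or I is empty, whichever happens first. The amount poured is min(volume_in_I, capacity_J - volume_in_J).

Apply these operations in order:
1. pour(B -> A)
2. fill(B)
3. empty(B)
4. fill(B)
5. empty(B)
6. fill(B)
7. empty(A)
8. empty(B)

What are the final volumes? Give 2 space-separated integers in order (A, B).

Answer: 0 0

Derivation:
Step 1: pour(B -> A) -> (A=7 B=5)
Step 2: fill(B) -> (A=7 B=12)
Step 3: empty(B) -> (A=7 B=0)
Step 4: fill(B) -> (A=7 B=12)
Step 5: empty(B) -> (A=7 B=0)
Step 6: fill(B) -> (A=7 B=12)
Step 7: empty(A) -> (A=0 B=12)
Step 8: empty(B) -> (A=0 B=0)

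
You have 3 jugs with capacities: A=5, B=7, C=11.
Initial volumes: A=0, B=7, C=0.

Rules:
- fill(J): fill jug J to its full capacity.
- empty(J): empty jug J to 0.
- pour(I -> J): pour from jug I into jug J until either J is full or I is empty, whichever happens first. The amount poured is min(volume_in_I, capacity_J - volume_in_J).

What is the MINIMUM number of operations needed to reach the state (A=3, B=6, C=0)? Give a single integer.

BFS from (A=0, B=7, C=0). One shortest path:
  1. pour(B -> C) -> (A=0 B=0 C=7)
  2. fill(B) -> (A=0 B=7 C=7)
  3. pour(B -> C) -> (A=0 B=3 C=11)
  4. pour(C -> A) -> (A=5 B=3 C=6)
  5. empty(A) -> (A=0 B=3 C=6)
  6. pour(B -> A) -> (A=3 B=0 C=6)
  7. pour(C -> B) -> (A=3 B=6 C=0)
Reached target in 7 moves.

Answer: 7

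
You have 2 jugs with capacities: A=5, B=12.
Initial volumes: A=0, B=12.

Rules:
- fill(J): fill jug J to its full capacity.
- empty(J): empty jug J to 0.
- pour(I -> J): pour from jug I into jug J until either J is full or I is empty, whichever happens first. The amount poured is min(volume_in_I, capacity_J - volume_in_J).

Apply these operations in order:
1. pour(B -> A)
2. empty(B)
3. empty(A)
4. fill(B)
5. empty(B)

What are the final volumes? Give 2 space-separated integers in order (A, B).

Step 1: pour(B -> A) -> (A=5 B=7)
Step 2: empty(B) -> (A=5 B=0)
Step 3: empty(A) -> (A=0 B=0)
Step 4: fill(B) -> (A=0 B=12)
Step 5: empty(B) -> (A=0 B=0)

Answer: 0 0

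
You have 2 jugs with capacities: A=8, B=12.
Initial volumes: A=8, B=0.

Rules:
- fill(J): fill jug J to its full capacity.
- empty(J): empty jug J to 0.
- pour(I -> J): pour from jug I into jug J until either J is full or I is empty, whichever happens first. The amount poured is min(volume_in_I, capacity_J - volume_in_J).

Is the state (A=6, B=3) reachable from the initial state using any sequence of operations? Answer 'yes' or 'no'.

BFS explored all 10 reachable states.
Reachable set includes: (0,0), (0,4), (0,8), (0,12), (4,0), (4,12), (8,0), (8,4), (8,8), (8,12)
Target (A=6, B=3) not in reachable set → no.

Answer: no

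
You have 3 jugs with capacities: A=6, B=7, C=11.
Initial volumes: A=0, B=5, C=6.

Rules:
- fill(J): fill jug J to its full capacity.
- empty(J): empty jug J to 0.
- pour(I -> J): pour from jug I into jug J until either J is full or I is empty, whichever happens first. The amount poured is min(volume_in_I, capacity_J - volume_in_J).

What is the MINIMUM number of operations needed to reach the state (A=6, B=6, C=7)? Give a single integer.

BFS from (A=0, B=5, C=6). One shortest path:
  1. fill(B) -> (A=0 B=7 C=6)
  2. pour(B -> A) -> (A=6 B=1 C=6)
  3. pour(B -> C) -> (A=6 B=0 C=7)
  4. pour(A -> B) -> (A=0 B=6 C=7)
  5. fill(A) -> (A=6 B=6 C=7)
Reached target in 5 moves.

Answer: 5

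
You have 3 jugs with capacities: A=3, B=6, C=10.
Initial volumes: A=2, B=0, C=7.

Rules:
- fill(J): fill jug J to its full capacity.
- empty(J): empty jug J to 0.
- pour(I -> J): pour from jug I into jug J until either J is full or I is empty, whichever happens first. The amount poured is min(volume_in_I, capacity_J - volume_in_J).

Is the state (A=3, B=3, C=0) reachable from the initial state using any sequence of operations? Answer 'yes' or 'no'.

Answer: yes

Derivation:
BFS from (A=2, B=0, C=7):
  1. fill(A) -> (A=3 B=0 C=7)
  2. fill(B) -> (A=3 B=6 C=7)
  3. pour(B -> C) -> (A=3 B=3 C=10)
  4. empty(C) -> (A=3 B=3 C=0)
Target reached → yes.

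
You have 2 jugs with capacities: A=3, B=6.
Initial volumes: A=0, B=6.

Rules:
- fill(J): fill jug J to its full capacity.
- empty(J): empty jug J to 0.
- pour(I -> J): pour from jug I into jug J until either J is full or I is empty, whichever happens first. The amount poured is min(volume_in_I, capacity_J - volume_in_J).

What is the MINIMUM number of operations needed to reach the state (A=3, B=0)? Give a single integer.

Answer: 2

Derivation:
BFS from (A=0, B=6). One shortest path:
  1. fill(A) -> (A=3 B=6)
  2. empty(B) -> (A=3 B=0)
Reached target in 2 moves.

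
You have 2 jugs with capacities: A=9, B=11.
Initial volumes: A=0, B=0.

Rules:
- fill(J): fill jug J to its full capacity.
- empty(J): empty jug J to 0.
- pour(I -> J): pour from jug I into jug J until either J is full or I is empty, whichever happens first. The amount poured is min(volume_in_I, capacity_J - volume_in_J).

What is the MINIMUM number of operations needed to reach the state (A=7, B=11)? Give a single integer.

BFS from (A=0, B=0). One shortest path:
  1. fill(A) -> (A=9 B=0)
  2. pour(A -> B) -> (A=0 B=9)
  3. fill(A) -> (A=9 B=9)
  4. pour(A -> B) -> (A=7 B=11)
Reached target in 4 moves.

Answer: 4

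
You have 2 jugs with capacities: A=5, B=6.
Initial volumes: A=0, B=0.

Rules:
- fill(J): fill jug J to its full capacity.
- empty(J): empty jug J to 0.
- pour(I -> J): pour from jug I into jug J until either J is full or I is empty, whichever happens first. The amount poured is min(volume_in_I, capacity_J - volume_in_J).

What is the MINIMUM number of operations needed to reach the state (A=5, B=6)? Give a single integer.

Answer: 2

Derivation:
BFS from (A=0, B=0). One shortest path:
  1. fill(A) -> (A=5 B=0)
  2. fill(B) -> (A=5 B=6)
Reached target in 2 moves.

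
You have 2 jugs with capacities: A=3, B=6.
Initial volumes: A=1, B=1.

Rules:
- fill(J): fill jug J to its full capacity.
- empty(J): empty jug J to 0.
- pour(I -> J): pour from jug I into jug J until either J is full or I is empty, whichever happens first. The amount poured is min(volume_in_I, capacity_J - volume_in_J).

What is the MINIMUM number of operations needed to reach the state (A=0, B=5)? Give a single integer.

Answer: 3

Derivation:
BFS from (A=1, B=1). One shortest path:
  1. pour(A -> B) -> (A=0 B=2)
  2. fill(A) -> (A=3 B=2)
  3. pour(A -> B) -> (A=0 B=5)
Reached target in 3 moves.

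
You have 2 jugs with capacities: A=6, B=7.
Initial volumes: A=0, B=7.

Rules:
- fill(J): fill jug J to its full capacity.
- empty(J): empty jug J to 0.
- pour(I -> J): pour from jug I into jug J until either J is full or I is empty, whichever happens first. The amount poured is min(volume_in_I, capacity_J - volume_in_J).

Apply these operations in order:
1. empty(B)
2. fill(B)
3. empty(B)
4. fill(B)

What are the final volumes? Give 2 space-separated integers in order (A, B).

Answer: 0 7

Derivation:
Step 1: empty(B) -> (A=0 B=0)
Step 2: fill(B) -> (A=0 B=7)
Step 3: empty(B) -> (A=0 B=0)
Step 4: fill(B) -> (A=0 B=7)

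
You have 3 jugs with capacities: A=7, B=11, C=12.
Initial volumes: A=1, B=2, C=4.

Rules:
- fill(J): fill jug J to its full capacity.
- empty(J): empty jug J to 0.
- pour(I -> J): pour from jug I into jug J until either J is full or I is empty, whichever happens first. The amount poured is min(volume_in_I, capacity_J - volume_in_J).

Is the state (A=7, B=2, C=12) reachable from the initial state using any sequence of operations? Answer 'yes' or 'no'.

Answer: yes

Derivation:
BFS from (A=1, B=2, C=4):
  1. fill(A) -> (A=7 B=2 C=4)
  2. fill(C) -> (A=7 B=2 C=12)
Target reached → yes.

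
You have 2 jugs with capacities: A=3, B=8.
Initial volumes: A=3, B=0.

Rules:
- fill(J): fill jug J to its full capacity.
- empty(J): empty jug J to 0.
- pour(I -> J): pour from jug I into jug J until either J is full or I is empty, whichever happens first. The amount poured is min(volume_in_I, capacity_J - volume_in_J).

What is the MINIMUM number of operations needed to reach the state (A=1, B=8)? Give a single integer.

BFS from (A=3, B=0). One shortest path:
  1. pour(A -> B) -> (A=0 B=3)
  2. fill(A) -> (A=3 B=3)
  3. pour(A -> B) -> (A=0 B=6)
  4. fill(A) -> (A=3 B=6)
  5. pour(A -> B) -> (A=1 B=8)
Reached target in 5 moves.

Answer: 5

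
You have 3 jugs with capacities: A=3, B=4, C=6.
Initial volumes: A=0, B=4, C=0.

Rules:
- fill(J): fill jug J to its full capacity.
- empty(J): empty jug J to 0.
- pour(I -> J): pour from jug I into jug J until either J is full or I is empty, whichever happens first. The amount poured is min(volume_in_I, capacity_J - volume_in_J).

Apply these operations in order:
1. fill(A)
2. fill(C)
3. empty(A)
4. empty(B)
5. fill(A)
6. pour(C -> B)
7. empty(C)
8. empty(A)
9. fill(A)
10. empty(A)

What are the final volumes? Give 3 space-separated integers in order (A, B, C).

Answer: 0 4 0

Derivation:
Step 1: fill(A) -> (A=3 B=4 C=0)
Step 2: fill(C) -> (A=3 B=4 C=6)
Step 3: empty(A) -> (A=0 B=4 C=6)
Step 4: empty(B) -> (A=0 B=0 C=6)
Step 5: fill(A) -> (A=3 B=0 C=6)
Step 6: pour(C -> B) -> (A=3 B=4 C=2)
Step 7: empty(C) -> (A=3 B=4 C=0)
Step 8: empty(A) -> (A=0 B=4 C=0)
Step 9: fill(A) -> (A=3 B=4 C=0)
Step 10: empty(A) -> (A=0 B=4 C=0)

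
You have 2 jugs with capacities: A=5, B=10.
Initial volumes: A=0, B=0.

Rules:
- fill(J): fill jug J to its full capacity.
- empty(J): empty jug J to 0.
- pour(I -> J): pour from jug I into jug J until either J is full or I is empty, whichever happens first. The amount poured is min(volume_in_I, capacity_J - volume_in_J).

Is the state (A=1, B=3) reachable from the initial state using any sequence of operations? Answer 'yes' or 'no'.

BFS explored all 6 reachable states.
Reachable set includes: (0,0), (0,5), (0,10), (5,0), (5,5), (5,10)
Target (A=1, B=3) not in reachable set → no.

Answer: no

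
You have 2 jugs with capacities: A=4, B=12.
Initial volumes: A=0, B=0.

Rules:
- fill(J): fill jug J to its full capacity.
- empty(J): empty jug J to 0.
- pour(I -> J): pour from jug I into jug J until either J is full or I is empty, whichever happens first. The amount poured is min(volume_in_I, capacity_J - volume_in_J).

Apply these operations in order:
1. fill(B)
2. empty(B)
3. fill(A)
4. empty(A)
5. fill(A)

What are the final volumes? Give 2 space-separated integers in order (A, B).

Answer: 4 0

Derivation:
Step 1: fill(B) -> (A=0 B=12)
Step 2: empty(B) -> (A=0 B=0)
Step 3: fill(A) -> (A=4 B=0)
Step 4: empty(A) -> (A=0 B=0)
Step 5: fill(A) -> (A=4 B=0)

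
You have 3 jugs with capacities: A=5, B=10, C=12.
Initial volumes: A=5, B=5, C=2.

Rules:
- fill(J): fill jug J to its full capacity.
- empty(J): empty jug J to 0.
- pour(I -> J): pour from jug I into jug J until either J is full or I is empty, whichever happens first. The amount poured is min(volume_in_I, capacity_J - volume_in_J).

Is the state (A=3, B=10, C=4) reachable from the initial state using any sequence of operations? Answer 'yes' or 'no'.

BFS from (A=5, B=5, C=2):
  1. pour(A -> B) -> (A=0 B=10 C=2)
  2. pour(C -> A) -> (A=2 B=10 C=0)
  3. pour(B -> C) -> (A=2 B=0 C=10)
  4. pour(A -> B) -> (A=0 B=2 C=10)
  5. fill(A) -> (A=5 B=2 C=10)
  6. pour(A -> C) -> (A=3 B=2 C=12)
  7. pour(C -> B) -> (A=3 B=10 C=4)
Target reached → yes.

Answer: yes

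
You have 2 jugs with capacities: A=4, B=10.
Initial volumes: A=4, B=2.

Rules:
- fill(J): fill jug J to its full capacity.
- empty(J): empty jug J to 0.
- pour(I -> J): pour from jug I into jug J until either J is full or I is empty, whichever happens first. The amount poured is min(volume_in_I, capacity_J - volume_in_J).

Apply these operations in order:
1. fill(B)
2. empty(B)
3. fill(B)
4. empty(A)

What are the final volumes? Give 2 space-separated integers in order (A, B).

Step 1: fill(B) -> (A=4 B=10)
Step 2: empty(B) -> (A=4 B=0)
Step 3: fill(B) -> (A=4 B=10)
Step 4: empty(A) -> (A=0 B=10)

Answer: 0 10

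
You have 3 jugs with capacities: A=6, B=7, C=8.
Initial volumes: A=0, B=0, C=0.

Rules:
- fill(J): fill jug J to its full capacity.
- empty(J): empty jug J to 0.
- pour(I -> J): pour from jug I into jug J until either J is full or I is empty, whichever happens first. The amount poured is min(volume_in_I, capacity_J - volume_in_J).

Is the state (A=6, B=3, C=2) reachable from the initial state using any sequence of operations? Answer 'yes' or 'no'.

BFS from (A=0, B=0, C=0):
  1. fill(A) -> (A=6 B=0 C=0)
  2. fill(B) -> (A=6 B=7 C=0)
  3. pour(A -> C) -> (A=0 B=7 C=6)
  4. fill(A) -> (A=6 B=7 C=6)
  5. pour(A -> C) -> (A=4 B=7 C=8)
  6. empty(C) -> (A=4 B=7 C=0)
  7. pour(A -> C) -> (A=0 B=7 C=4)
  8. pour(B -> C) -> (A=0 B=3 C=8)
  9. pour(C -> A) -> (A=6 B=3 C=2)
Target reached → yes.

Answer: yes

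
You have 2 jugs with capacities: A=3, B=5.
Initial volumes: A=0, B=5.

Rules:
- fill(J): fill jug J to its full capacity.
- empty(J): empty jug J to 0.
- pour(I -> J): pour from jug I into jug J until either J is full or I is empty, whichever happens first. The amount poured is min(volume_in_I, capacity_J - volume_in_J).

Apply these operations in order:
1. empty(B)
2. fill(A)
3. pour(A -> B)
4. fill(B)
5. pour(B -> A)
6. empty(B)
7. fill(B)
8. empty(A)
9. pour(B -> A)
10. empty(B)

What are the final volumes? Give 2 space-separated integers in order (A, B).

Answer: 3 0

Derivation:
Step 1: empty(B) -> (A=0 B=0)
Step 2: fill(A) -> (A=3 B=0)
Step 3: pour(A -> B) -> (A=0 B=3)
Step 4: fill(B) -> (A=0 B=5)
Step 5: pour(B -> A) -> (A=3 B=2)
Step 6: empty(B) -> (A=3 B=0)
Step 7: fill(B) -> (A=3 B=5)
Step 8: empty(A) -> (A=0 B=5)
Step 9: pour(B -> A) -> (A=3 B=2)
Step 10: empty(B) -> (A=3 B=0)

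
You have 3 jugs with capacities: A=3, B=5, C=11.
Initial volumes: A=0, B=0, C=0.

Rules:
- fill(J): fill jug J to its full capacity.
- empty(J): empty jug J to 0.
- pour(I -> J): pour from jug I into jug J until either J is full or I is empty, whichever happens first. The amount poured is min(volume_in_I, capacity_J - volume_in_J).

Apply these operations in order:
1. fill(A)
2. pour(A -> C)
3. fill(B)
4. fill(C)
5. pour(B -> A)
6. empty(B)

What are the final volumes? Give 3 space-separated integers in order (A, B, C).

Step 1: fill(A) -> (A=3 B=0 C=0)
Step 2: pour(A -> C) -> (A=0 B=0 C=3)
Step 3: fill(B) -> (A=0 B=5 C=3)
Step 4: fill(C) -> (A=0 B=5 C=11)
Step 5: pour(B -> A) -> (A=3 B=2 C=11)
Step 6: empty(B) -> (A=3 B=0 C=11)

Answer: 3 0 11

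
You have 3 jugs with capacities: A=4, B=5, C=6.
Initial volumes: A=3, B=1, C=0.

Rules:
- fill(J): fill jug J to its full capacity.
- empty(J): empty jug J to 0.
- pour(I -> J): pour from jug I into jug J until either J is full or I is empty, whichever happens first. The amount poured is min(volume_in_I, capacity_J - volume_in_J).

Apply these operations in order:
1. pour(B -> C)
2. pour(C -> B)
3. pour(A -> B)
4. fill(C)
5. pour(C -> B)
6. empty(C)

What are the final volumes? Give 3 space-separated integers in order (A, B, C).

Answer: 0 5 0

Derivation:
Step 1: pour(B -> C) -> (A=3 B=0 C=1)
Step 2: pour(C -> B) -> (A=3 B=1 C=0)
Step 3: pour(A -> B) -> (A=0 B=4 C=0)
Step 4: fill(C) -> (A=0 B=4 C=6)
Step 5: pour(C -> B) -> (A=0 B=5 C=5)
Step 6: empty(C) -> (A=0 B=5 C=0)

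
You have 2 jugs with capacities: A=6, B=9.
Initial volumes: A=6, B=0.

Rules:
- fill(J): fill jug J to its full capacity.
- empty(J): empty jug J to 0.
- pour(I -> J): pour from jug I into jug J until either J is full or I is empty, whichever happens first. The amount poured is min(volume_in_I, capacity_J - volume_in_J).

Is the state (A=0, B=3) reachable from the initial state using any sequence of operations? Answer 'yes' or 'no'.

BFS from (A=6, B=0):
  1. empty(A) -> (A=0 B=0)
  2. fill(B) -> (A=0 B=9)
  3. pour(B -> A) -> (A=6 B=3)
  4. empty(A) -> (A=0 B=3)
Target reached → yes.

Answer: yes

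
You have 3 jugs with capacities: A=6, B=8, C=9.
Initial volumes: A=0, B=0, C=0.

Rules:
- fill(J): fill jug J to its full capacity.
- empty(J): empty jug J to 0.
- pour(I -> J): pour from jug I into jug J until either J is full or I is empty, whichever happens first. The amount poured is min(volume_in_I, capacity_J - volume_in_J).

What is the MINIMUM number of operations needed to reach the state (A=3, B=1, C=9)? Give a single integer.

BFS from (A=0, B=0, C=0). One shortest path:
  1. fill(A) -> (A=6 B=0 C=0)
  2. fill(C) -> (A=6 B=0 C=9)
  3. pour(C -> B) -> (A=6 B=8 C=1)
  4. empty(B) -> (A=6 B=0 C=1)
  5. pour(C -> B) -> (A=6 B=1 C=0)
  6. pour(A -> C) -> (A=0 B=1 C=6)
  7. fill(A) -> (A=6 B=1 C=6)
  8. pour(A -> C) -> (A=3 B=1 C=9)
Reached target in 8 moves.

Answer: 8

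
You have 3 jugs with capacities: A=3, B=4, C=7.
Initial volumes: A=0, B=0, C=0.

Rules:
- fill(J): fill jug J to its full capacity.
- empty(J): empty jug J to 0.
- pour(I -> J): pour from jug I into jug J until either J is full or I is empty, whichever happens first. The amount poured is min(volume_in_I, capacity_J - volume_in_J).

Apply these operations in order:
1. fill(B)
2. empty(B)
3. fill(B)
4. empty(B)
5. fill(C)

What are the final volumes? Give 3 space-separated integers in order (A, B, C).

Answer: 0 0 7

Derivation:
Step 1: fill(B) -> (A=0 B=4 C=0)
Step 2: empty(B) -> (A=0 B=0 C=0)
Step 3: fill(B) -> (A=0 B=4 C=0)
Step 4: empty(B) -> (A=0 B=0 C=0)
Step 5: fill(C) -> (A=0 B=0 C=7)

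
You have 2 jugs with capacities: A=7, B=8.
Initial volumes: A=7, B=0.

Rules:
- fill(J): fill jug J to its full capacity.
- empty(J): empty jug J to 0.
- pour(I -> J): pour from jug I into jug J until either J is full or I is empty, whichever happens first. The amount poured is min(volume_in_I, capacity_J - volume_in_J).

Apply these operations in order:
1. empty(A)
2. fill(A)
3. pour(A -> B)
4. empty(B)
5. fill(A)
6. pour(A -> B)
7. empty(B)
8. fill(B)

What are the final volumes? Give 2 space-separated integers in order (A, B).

Answer: 0 8

Derivation:
Step 1: empty(A) -> (A=0 B=0)
Step 2: fill(A) -> (A=7 B=0)
Step 3: pour(A -> B) -> (A=0 B=7)
Step 4: empty(B) -> (A=0 B=0)
Step 5: fill(A) -> (A=7 B=0)
Step 6: pour(A -> B) -> (A=0 B=7)
Step 7: empty(B) -> (A=0 B=0)
Step 8: fill(B) -> (A=0 B=8)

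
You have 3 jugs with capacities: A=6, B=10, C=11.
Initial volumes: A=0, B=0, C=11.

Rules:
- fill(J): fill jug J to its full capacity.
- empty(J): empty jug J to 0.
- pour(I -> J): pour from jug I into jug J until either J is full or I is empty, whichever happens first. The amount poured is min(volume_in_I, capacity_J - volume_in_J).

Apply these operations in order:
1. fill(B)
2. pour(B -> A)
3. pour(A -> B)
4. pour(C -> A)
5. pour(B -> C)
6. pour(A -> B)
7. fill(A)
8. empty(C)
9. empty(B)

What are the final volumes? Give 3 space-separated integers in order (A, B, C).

Step 1: fill(B) -> (A=0 B=10 C=11)
Step 2: pour(B -> A) -> (A=6 B=4 C=11)
Step 3: pour(A -> B) -> (A=0 B=10 C=11)
Step 4: pour(C -> A) -> (A=6 B=10 C=5)
Step 5: pour(B -> C) -> (A=6 B=4 C=11)
Step 6: pour(A -> B) -> (A=0 B=10 C=11)
Step 7: fill(A) -> (A=6 B=10 C=11)
Step 8: empty(C) -> (A=6 B=10 C=0)
Step 9: empty(B) -> (A=6 B=0 C=0)

Answer: 6 0 0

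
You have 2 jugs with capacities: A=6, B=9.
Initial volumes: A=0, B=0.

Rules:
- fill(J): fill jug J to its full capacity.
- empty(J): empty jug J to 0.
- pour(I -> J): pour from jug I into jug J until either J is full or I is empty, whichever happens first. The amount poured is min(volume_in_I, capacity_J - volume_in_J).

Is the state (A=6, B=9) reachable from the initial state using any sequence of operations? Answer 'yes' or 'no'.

BFS from (A=0, B=0):
  1. fill(A) -> (A=6 B=0)
  2. fill(B) -> (A=6 B=9)
Target reached → yes.

Answer: yes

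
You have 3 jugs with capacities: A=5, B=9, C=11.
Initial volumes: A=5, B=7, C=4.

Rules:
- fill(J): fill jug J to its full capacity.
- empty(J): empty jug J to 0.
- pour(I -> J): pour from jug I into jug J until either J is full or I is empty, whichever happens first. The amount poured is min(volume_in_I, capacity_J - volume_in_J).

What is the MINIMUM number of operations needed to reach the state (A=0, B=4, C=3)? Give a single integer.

BFS from (A=5, B=7, C=4). One shortest path:
  1. pour(A -> B) -> (A=3 B=9 C=4)
  2. empty(B) -> (A=3 B=0 C=4)
  3. pour(C -> B) -> (A=3 B=4 C=0)
  4. pour(A -> C) -> (A=0 B=4 C=3)
Reached target in 4 moves.

Answer: 4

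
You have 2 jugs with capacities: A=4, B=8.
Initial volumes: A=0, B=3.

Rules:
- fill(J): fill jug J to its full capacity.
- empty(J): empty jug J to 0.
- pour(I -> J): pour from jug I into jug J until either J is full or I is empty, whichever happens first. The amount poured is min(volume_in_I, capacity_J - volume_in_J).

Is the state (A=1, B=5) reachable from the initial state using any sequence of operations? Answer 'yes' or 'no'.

Answer: no

Derivation:
BFS explored all 12 reachable states.
Reachable set includes: (0,0), (0,3), (0,4), (0,7), (0,8), (3,0), (3,8), (4,0), (4,3), (4,4), (4,7), (4,8)
Target (A=1, B=5) not in reachable set → no.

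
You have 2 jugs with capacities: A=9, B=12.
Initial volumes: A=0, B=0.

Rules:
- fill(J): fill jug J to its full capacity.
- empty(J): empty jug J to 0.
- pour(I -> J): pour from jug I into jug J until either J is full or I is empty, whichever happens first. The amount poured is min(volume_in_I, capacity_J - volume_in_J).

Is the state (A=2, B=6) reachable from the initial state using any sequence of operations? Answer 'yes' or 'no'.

Answer: no

Derivation:
BFS explored all 14 reachable states.
Reachable set includes: (0,0), (0,3), (0,6), (0,9), (0,12), (3,0), (3,12), (6,0), (6,12), (9,0), (9,3), (9,6) ...
Target (A=2, B=6) not in reachable set → no.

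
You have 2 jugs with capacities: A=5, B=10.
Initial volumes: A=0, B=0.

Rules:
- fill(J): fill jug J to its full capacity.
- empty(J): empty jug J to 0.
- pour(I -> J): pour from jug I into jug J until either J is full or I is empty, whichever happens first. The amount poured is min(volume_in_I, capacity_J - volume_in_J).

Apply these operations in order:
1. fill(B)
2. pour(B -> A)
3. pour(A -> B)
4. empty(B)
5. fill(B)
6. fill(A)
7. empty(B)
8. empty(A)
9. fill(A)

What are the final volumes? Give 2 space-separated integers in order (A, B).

Answer: 5 0

Derivation:
Step 1: fill(B) -> (A=0 B=10)
Step 2: pour(B -> A) -> (A=5 B=5)
Step 3: pour(A -> B) -> (A=0 B=10)
Step 4: empty(B) -> (A=0 B=0)
Step 5: fill(B) -> (A=0 B=10)
Step 6: fill(A) -> (A=5 B=10)
Step 7: empty(B) -> (A=5 B=0)
Step 8: empty(A) -> (A=0 B=0)
Step 9: fill(A) -> (A=5 B=0)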